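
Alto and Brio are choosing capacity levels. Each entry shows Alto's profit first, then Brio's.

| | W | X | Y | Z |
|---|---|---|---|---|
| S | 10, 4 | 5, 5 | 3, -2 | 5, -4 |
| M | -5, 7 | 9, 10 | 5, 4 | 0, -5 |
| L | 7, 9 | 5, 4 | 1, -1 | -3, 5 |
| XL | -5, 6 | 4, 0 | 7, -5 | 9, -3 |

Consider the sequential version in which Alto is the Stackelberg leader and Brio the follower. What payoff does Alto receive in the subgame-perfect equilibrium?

9

Brio best-responds to each possible Alto move:
- S → Brio plays X (best of 4, 5, -2, -4); Alto gets 5.
- M → Brio plays X (best of 7, 10, 4, -5); Alto gets 9.
- L → Brio plays W (best of 9, 4, -1, 5); Alto gets 7.
- XL → Brio plays W (best of 6, 0, -5, -3); Alto gets -5.
Alto's induced payoffs are 5, 9, 7, -5, so Alto commits to M. Subgame-perfect outcome: (M, X) with payoffs (9, 10).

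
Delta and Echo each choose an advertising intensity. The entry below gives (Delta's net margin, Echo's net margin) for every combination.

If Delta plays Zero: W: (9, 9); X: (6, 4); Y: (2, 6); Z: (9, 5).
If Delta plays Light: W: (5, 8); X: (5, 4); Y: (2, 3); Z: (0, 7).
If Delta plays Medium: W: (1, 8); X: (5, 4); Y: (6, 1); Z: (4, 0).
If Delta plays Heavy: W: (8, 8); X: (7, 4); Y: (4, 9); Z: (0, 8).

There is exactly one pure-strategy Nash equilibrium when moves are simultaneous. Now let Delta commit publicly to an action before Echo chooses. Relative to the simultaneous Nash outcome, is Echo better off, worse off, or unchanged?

Work backward from Echo's decision.
- Zero → Echo plays W (best of 9, 4, 6, 5); Delta gets 9.
- Light → Echo plays W (best of 8, 4, 3, 7); Delta gets 5.
- Medium → Echo plays W (best of 8, 4, 1, 0); Delta gets 1.
- Heavy → Echo plays Y (best of 8, 4, 9, 8); Delta gets 4.
Delta's induced payoffs are 9, 5, 1, 4, so Delta commits to Zero. Subgame-perfect outcome: (Zero, W) with payoffs (9, 9).
Under simultaneous play:
Delta's best replies: W→Zero; X→Heavy; Y→Medium; Z→Zero.
Echo's best replies: Zero→W; Light→W; Medium→W; Heavy→Y.
Only (Zero, W) has each player best-responding; Nash payoffs (9, 9).
Echo earns 9 sequentially versus 9 at the Nash outcome: unchanged.

unchanged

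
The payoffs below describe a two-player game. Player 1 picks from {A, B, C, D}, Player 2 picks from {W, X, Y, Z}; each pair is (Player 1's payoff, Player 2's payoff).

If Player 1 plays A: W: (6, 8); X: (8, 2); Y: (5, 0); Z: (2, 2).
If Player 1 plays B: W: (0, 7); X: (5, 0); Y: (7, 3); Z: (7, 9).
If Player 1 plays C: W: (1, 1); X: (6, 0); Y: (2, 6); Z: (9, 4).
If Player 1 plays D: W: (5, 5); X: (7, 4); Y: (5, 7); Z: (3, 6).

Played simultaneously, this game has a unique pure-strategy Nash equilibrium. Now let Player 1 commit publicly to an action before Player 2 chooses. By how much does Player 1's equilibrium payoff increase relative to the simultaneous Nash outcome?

Work backward from Player 2's decision.
- A: Player 2 compares 8, 2, 0, 2 and picks W; Player 1 would get 6.
- B: Player 2 compares 7, 0, 3, 9 and picks Z; Player 1 would get 7.
- C: Player 2 compares 1, 0, 6, 4 and picks Y; Player 1 would get 2.
- D: Player 2 compares 5, 4, 7, 6 and picks Y; Player 1 would get 5.
Among 6, 7, 2, 5, the best is 7 at B. Subgame-perfect outcome: (B, Z) with payoffs (7, 9).
For the simultaneous game, intersect best replies.
Player 1's best replies: W→A; X→A; Y→B; Z→C.
Player 2's best replies: A→W; B→Z; C→Y; D→Y.
Only (A, W) has each player best-responding; Nash payoffs (6, 8).
Player 1's commitment gain: 7 − 6 = 1.

1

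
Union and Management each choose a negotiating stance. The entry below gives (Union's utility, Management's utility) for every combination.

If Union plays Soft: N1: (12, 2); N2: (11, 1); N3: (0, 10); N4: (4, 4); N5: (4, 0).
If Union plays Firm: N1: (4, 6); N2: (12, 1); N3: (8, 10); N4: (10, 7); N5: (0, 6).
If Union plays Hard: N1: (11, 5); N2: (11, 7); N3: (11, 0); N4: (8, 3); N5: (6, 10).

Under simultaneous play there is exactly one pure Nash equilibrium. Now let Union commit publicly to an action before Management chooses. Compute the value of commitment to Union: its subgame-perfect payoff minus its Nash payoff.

2

Management best-responds to each possible Union move:
- Soft: Management compares 2, 1, 10, 4, 0 and picks N3; Union would get 0.
- Firm: Management compares 6, 1, 10, 7, 6 and picks N3; Union would get 8.
- Hard: Management compares 5, 7, 0, 3, 10 and picks N5; Union would get 6.
Union's induced payoffs are 0, 8, 6, so Union commits to Firm. Subgame-perfect outcome: (Firm, N3) with payoffs (8, 10).
Under simultaneous play:
Union's best replies: N1→Soft; N2→Firm; N3→Hard; N4→Firm; N5→Hard.
Management's best replies: Soft→N3; Firm→N3; Hard→N5.
The unique mutual best reply is (Hard, N5), giving (6, 10).
Union's commitment gain: 8 − 6 = 2.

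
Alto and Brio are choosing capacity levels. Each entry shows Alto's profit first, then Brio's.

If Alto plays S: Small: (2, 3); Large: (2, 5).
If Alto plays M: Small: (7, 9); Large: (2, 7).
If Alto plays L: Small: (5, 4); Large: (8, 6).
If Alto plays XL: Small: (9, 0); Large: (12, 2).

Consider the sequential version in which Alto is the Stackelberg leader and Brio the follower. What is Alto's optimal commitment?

XL

Solve by backward induction (Alto leads).
- S: Brio compares 3, 5 and picks Large; Alto would get 2.
- M: Brio compares 9, 7 and picks Small; Alto would get 7.
- L: Brio compares 4, 6 and picks Large; Alto would get 8.
- XL: Brio compares 0, 2 and picks Large; Alto would get 12.
Maximizing over 2, 7, 8, 12, Alto chooses XL. Subgame-perfect outcome: (XL, Large) with payoffs (12, 2).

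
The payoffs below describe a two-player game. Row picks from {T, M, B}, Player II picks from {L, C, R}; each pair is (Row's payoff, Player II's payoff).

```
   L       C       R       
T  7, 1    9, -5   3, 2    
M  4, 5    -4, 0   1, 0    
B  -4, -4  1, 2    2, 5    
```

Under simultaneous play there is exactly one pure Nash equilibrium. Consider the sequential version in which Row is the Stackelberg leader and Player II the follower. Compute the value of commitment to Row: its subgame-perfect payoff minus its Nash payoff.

1

Player II best-responds to each possible Row move:
- T: Player II compares 1, -5, 2 and picks R; Row would get 3.
- M: Player II compares 5, 0, 0 and picks L; Row would get 4.
- B: Player II compares -4, 2, 5 and picks R; Row would get 2.
Among 3, 4, 2, the best is 4 at M. Subgame-perfect outcome: (M, L) with payoffs (4, 5).
Under simultaneous play:
Row's best replies: L→T; C→T; R→T.
Player II's best replies: T→R; M→L; B→R.
Only (T, R) has each player best-responding; Nash payoffs (3, 2).
Row's commitment gain: 4 − 3 = 1.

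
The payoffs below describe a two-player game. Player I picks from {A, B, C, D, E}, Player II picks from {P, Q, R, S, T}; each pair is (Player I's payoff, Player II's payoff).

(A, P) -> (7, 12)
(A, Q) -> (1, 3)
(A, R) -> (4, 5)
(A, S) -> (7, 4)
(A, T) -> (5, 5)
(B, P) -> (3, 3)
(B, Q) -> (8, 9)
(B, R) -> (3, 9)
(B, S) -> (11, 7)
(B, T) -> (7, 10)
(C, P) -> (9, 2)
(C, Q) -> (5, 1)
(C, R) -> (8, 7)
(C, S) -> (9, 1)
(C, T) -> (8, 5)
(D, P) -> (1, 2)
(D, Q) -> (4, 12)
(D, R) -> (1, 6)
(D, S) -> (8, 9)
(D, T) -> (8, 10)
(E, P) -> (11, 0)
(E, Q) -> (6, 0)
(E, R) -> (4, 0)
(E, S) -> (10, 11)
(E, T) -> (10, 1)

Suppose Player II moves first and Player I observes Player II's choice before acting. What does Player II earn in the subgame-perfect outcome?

9

Solve by backward induction (Player II leads).
- P: Player I compares 7, 3, 9, 1, 11 and picks E; Player II would get 0.
- Q: Player I compares 1, 8, 5, 4, 6 and picks B; Player II would get 9.
- R: Player I compares 4, 3, 8, 1, 4 and picks C; Player II would get 7.
- S: Player I compares 7, 11, 9, 8, 10 and picks B; Player II would get 7.
- T: Player I compares 5, 7, 8, 8, 10 and picks E; Player II would get 1.
Maximizing over 0, 9, 7, 7, 1, Player II chooses Q. Subgame-perfect outcome: (B, Q) with payoffs (8, 9).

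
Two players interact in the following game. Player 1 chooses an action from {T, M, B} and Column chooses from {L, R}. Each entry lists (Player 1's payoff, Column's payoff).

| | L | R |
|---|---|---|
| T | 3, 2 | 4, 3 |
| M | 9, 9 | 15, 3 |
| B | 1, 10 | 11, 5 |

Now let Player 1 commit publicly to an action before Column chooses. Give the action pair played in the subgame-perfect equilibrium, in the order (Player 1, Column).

(M, L)

Solve by backward induction (Player 1 leads).
- T: Column compares 2, 3 and picks R; Player 1 would get 4.
- M: Column compares 9, 3 and picks L; Player 1 would get 9.
- B: Column compares 10, 5 and picks L; Player 1 would get 1.
Maximizing over 4, 9, 1, Player 1 chooses M. Subgame-perfect outcome: (M, L) with payoffs (9, 9).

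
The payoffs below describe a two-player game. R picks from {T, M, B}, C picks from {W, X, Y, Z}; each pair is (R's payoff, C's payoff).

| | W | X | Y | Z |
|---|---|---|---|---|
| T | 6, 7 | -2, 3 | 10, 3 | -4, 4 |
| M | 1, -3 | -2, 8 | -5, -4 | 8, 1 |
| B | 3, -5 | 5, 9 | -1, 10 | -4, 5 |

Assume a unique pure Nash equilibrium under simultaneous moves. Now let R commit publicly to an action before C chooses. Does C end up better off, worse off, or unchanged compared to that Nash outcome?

C best-responds to each possible R move:
- T: BR = W, leader payoff 6.
- M: BR = X, leader payoff -2.
- B: BR = Y, leader payoff -1.
R's induced payoffs are 6, -2, -1, so R commits to T. Subgame-perfect outcome: (T, W) with payoffs (6, 7).
Under simultaneous play:
R's best replies: W→T; X→B; Y→T; Z→M.
C's best replies: T→W; M→X; B→Y.
Only (T, W) has each player best-responding; Nash payoffs (6, 7).
C earns 7 sequentially versus 7 at the Nash outcome: unchanged.

unchanged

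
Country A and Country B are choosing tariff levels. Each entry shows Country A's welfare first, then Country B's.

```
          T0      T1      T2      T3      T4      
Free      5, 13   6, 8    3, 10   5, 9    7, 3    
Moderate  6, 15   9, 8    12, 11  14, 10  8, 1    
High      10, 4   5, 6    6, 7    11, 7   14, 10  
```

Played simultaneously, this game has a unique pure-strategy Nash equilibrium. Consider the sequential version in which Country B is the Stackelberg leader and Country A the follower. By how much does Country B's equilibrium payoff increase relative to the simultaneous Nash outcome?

1

Country A best-responds to each possible Country B move:
- T0 → Country A plays High (best of 5, 6, 10); Country B gets 4.
- T1 → Country A plays Moderate (best of 6, 9, 5); Country B gets 8.
- T2 → Country A plays Moderate (best of 3, 12, 6); Country B gets 11.
- T3 → Country A plays Moderate (best of 5, 14, 11); Country B gets 10.
- T4 → Country A plays High (best of 7, 8, 14); Country B gets 10.
Country B's induced payoffs are 4, 8, 11, 10, 10, so Country B commits to T2. Subgame-perfect outcome: (Moderate, T2) with payoffs (12, 11).
Now find the simultaneous Nash equilibrium.
Country A's best replies: T0→High; T1→Moderate; T2→Moderate; T3→Moderate; T4→High.
Country B's best replies: Free→T0; Moderate→T0; High→T4.
Only (High, T4) has each player best-responding; Nash payoffs (14, 10).
Country B's commitment gain: 11 − 10 = 1.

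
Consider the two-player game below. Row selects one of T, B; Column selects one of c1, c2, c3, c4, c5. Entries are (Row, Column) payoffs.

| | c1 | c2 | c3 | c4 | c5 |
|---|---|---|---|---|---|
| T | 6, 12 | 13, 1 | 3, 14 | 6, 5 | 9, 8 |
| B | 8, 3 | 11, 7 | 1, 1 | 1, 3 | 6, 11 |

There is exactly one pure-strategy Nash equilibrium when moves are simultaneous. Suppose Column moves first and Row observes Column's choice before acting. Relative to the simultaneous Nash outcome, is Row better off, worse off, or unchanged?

unchanged

Backward induction with Column moving first.
- c1: BR = B, leader payoff 3.
- c2: BR = T, leader payoff 1.
- c3: BR = T, leader payoff 14.
- c4: BR = T, leader payoff 5.
- c5: BR = T, leader payoff 8.
Among 3, 1, 14, 5, 8, the best is 14 at c3. Subgame-perfect outcome: (T, c3) with payoffs (3, 14).
Under simultaneous play:
Row's best replies: c1→B; c2→T; c3→T; c4→T; c5→T.
Column's best replies: T→c3; B→c5.
Only (T, c3) has each player best-responding; Nash payoffs (3, 14).
Row earns 3 sequentially versus 3 at the Nash outcome: unchanged.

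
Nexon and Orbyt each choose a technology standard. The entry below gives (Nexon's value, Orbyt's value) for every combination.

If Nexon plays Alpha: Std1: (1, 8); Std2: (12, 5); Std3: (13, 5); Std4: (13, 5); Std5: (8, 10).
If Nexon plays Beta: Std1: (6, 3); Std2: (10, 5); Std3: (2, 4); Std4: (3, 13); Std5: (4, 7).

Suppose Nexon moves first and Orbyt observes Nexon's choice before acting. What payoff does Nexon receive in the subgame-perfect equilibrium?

Work backward from Orbyt's decision.
- Alpha: Orbyt compares 8, 5, 5, 5, 10 and picks Std5; Nexon would get 8.
- Beta: Orbyt compares 3, 5, 4, 13, 7 and picks Std4; Nexon would get 3.
Among 8, 3, the best is 8 at Alpha. Subgame-perfect outcome: (Alpha, Std5) with payoffs (8, 10).

8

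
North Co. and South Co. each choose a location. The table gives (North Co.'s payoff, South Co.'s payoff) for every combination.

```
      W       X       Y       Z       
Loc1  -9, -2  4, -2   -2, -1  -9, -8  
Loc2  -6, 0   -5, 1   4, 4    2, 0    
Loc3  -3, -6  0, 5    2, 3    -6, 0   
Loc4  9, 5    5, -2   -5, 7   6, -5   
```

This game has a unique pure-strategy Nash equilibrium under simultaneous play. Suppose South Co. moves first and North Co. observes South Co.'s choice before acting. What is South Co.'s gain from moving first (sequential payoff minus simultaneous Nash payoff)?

North Co. best-responds to each possible South Co. move:
- W → North Co. plays Loc4 (best of -9, -6, -3, 9); South Co. gets 5.
- X → North Co. plays Loc4 (best of 4, -5, 0, 5); South Co. gets -2.
- Y → North Co. plays Loc2 (best of -2, 4, 2, -5); South Co. gets 4.
- Z → North Co. plays Loc4 (best of -9, 2, -6, 6); South Co. gets -5.
South Co.'s induced payoffs are 5, -2, 4, -5, so South Co. commits to W. Subgame-perfect outcome: (Loc4, W) with payoffs (9, 5).
For the simultaneous game, intersect best replies.
North Co.'s best replies: W→Loc4; X→Loc4; Y→Loc2; Z→Loc4.
South Co.'s best replies: Loc1→Y; Loc2→Y; Loc3→X; Loc4→Y.
The unique mutual best reply is (Loc2, Y), giving (4, 4).
South Co.'s commitment gain: 5 − 4 = 1.

1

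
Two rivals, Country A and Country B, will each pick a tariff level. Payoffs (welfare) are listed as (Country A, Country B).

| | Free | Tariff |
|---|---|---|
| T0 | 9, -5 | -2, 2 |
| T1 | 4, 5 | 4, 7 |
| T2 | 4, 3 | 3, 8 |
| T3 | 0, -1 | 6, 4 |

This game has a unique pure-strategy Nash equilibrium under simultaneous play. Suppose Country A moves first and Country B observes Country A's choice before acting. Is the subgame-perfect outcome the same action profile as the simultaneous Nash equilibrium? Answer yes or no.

yes

Backward induction with Country A moving first.
- T0 → Country B plays Tariff (best of -5, 2); Country A gets -2.
- T1 → Country B plays Tariff (best of 5, 7); Country A gets 4.
- T2 → Country B plays Tariff (best of 3, 8); Country A gets 3.
- T3 → Country B plays Tariff (best of -1, 4); Country A gets 6.
Maximizing over -2, 4, 3, 6, Country A chooses T3. Subgame-perfect outcome: (T3, Tariff) with payoffs (6, 4).
Under simultaneous play:
Country A's best replies: Free→T0; Tariff→T3.
Country B's best replies: T0→Tariff; T1→Tariff; T2→Tariff; T3→Tariff.
Only (T3, Tariff) has each player best-responding; Nash payoffs (6, 4).
Sequential outcome (T3, Tariff) coincides with the Nash profile (T3, Tariff).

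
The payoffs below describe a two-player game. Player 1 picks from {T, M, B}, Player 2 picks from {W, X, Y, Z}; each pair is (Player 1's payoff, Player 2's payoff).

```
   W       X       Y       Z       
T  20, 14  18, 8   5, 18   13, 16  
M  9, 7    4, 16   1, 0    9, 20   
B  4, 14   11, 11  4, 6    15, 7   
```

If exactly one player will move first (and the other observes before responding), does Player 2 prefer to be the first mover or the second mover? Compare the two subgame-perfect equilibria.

If Player 1 leads: Player 2's best replies are T→Y, M→Z, B→W; Player 1's induced payoffs 5, 9, 4; outcome (M, Z), payoffs (9, 20).
If Player 2 leads: Player 1's best replies are W→T, X→T, Y→T, Z→B; Player 2's induced payoffs 14, 8, 18, 7; outcome (T, Y), payoffs (5, 18).
Player 2 gets 18 moving first and 20 moving second, so Player 2 prefers to move second.

second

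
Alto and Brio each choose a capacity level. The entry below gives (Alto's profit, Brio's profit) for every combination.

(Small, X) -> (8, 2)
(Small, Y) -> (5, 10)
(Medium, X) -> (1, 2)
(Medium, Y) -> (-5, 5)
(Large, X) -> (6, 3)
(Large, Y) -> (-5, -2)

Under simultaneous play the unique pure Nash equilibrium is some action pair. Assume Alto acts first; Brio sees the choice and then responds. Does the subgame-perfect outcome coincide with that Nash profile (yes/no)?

no

Backward induction with Alto moving first.
- Small → Brio plays Y (best of 2, 10); Alto gets 5.
- Medium → Brio plays Y (best of 2, 5); Alto gets -5.
- Large → Brio plays X (best of 3, -2); Alto gets 6.
Alto's induced payoffs are 5, -5, 6, so Alto commits to Large. Subgame-perfect outcome: (Large, X) with payoffs (6, 3).
Now find the simultaneous Nash equilibrium.
Alto's best replies: X→Small; Y→Small.
Brio's best replies: Small→Y; Medium→Y; Large→X.
The unique mutual best reply is (Small, Y), giving (5, 10).
Sequential outcome (Large, X) differs from the Nash profile (Small, Y).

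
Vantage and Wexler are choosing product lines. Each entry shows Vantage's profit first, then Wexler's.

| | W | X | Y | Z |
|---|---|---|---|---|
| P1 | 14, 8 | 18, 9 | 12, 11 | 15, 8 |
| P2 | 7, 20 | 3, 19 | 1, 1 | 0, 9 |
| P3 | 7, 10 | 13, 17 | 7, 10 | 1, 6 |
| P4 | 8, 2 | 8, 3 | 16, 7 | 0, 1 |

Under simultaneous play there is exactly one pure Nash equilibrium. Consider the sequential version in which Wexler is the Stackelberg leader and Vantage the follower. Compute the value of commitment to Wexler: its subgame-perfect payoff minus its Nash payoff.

2

Solve by backward induction (Wexler leads).
- W: Vantage compares 14, 7, 7, 8 and picks P1; Wexler would get 8.
- X: Vantage compares 18, 3, 13, 8 and picks P1; Wexler would get 9.
- Y: Vantage compares 12, 1, 7, 16 and picks P4; Wexler would get 7.
- Z: Vantage compares 15, 0, 1, 0 and picks P1; Wexler would get 8.
Among 8, 9, 7, 8, the best is 9 at X. Subgame-perfect outcome: (P1, X) with payoffs (18, 9).
Under simultaneous play:
Vantage's best replies: W→P1; X→P1; Y→P4; Z→P1.
Wexler's best replies: P1→Y; P2→W; P3→X; P4→Y.
Only (P4, Y) has each player best-responding; Nash payoffs (16, 7).
Wexler's commitment gain: 9 − 7 = 2.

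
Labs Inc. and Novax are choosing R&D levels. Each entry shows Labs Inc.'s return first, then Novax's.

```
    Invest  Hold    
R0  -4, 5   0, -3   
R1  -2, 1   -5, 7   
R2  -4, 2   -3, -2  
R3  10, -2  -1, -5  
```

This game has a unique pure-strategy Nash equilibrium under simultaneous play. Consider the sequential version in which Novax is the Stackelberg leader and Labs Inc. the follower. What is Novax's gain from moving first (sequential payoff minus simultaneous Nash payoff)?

Labs Inc. best-responds to each possible Novax move:
- Invest → Labs Inc. plays R3 (best of -4, -2, -4, 10); Novax gets -2.
- Hold → Labs Inc. plays R0 (best of 0, -5, -3, -1); Novax gets -3.
Novax's induced payoffs are -2, -3, so Novax commits to Invest. Subgame-perfect outcome: (R3, Invest) with payoffs (10, -2).
For the simultaneous game, intersect best replies.
Labs Inc.'s best replies: Invest→R3; Hold→R0.
Novax's best replies: R0→Invest; R1→Hold; R2→Invest; R3→Invest.
The unique mutual best reply is (R3, Invest), giving (10, -2).
Novax's commitment gain: -2 − -2 = 0.

0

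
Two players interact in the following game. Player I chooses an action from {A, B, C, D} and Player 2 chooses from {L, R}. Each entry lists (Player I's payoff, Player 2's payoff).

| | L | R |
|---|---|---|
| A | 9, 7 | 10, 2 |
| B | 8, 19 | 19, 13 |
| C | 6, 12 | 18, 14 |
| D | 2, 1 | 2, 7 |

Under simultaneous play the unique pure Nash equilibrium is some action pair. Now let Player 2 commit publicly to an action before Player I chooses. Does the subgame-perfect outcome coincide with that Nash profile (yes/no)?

no

Player I best-responds to each possible Player 2 move:
- L: Player I compares 9, 8, 6, 2 and picks A; Player 2 would get 7.
- R: Player I compares 10, 19, 18, 2 and picks B; Player 2 would get 13.
Among 7, 13, the best is 13 at R. Subgame-perfect outcome: (B, R) with payoffs (19, 13).
For the simultaneous game, intersect best replies.
Player I's best replies: L→A; R→B.
Player 2's best replies: A→L; B→L; C→R; D→R.
Only (A, L) has each player best-responding; Nash payoffs (9, 7).
Sequential outcome (B, R) differs from the Nash profile (A, L).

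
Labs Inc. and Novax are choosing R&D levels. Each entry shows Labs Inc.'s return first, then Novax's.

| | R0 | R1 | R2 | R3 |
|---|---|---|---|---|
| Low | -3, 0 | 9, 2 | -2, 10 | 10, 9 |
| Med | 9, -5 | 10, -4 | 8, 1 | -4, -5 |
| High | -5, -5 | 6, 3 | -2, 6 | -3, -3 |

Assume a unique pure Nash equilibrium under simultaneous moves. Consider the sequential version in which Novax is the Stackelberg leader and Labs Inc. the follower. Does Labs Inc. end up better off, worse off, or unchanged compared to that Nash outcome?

better off

Labs Inc. best-responds to each possible Novax move:
- R0: BR = Med, leader payoff -5.
- R1: BR = Med, leader payoff -4.
- R2: BR = Med, leader payoff 1.
- R3: BR = Low, leader payoff 9.
Maximizing over -5, -4, 1, 9, Novax chooses R3. Subgame-perfect outcome: (Low, R3) with payoffs (10, 9).
For the simultaneous game, intersect best replies.
Labs Inc.'s best replies: R0→Med; R1→Med; R2→Med; R3→Low.
Novax's best replies: Low→R2; Med→R2; High→R2.
Only (Med, R2) has each player best-responding; Nash payoffs (8, 1).
Labs Inc. earns 10 sequentially versus 8 at the Nash outcome: better off.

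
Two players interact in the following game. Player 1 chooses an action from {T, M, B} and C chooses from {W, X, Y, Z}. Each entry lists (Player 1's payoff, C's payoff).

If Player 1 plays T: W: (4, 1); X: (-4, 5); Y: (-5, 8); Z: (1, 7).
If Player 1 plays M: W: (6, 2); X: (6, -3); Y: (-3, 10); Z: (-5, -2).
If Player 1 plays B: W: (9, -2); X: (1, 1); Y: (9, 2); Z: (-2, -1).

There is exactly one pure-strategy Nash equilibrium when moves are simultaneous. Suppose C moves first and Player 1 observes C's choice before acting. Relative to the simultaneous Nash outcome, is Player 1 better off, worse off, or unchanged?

Backward induction with C moving first.
- W: Player 1 compares 4, 6, 9 and picks B; C would get -2.
- X: Player 1 compares -4, 6, 1 and picks M; C would get -3.
- Y: Player 1 compares -5, -3, 9 and picks B; C would get 2.
- Z: Player 1 compares 1, -5, -2 and picks T; C would get 7.
Maximizing over -2, -3, 2, 7, C chooses Z. Subgame-perfect outcome: (T, Z) with payoffs (1, 7).
For the simultaneous game, intersect best replies.
Player 1's best replies: W→B; X→M; Y→B; Z→T.
C's best replies: T→Y; M→Y; B→Y.
The unique mutual best reply is (B, Y), giving (9, 2).
Player 1 earns 1 sequentially versus 9 at the Nash outcome: worse off.

worse off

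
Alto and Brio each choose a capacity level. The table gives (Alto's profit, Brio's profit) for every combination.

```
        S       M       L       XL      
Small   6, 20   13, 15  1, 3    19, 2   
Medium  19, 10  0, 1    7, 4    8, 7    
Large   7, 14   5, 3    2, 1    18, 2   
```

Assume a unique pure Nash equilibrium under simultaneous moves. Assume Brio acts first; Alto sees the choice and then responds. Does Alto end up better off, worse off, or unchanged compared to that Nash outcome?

worse off

Work backward from Alto's decision.
- S → Alto plays Medium (best of 6, 19, 7); Brio gets 10.
- M → Alto plays Small (best of 13, 0, 5); Brio gets 15.
- L → Alto plays Medium (best of 1, 7, 2); Brio gets 4.
- XL → Alto plays Small (best of 19, 8, 18); Brio gets 2.
Maximizing over 10, 15, 4, 2, Brio chooses M. Subgame-perfect outcome: (Small, M) with payoffs (13, 15).
Now find the simultaneous Nash equilibrium.
Alto's best replies: S→Medium; M→Small; L→Medium; XL→Small.
Brio's best replies: Small→S; Medium→S; Large→S.
Only (Medium, S) has each player best-responding; Nash payoffs (19, 10).
Alto earns 13 sequentially versus 19 at the Nash outcome: worse off.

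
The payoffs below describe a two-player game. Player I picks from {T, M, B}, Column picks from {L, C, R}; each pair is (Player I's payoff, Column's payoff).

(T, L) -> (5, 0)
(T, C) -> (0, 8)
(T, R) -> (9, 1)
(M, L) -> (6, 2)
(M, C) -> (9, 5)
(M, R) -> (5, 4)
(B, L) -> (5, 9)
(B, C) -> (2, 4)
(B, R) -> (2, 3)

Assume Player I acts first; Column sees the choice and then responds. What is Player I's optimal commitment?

Backward induction with Player I moving first.
- T: BR = C, leader payoff 0.
- M: BR = C, leader payoff 9.
- B: BR = L, leader payoff 5.
Player I's induced payoffs are 0, 9, 5, so Player I commits to M. Subgame-perfect outcome: (M, C) with payoffs (9, 5).

M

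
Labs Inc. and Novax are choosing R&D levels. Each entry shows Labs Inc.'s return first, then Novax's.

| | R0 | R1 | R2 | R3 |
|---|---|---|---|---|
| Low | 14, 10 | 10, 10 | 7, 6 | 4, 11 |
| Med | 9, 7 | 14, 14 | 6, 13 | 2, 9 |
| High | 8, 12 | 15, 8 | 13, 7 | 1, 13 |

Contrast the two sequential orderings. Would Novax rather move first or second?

If Labs Inc. leads: Novax's best replies are Low→R3, Med→R1, High→R3; Labs Inc.'s induced payoffs 4, 14, 1; outcome (Med, R1), payoffs (14, 14).
If Novax leads: Labs Inc.'s best replies are R0→Low, R1→High, R2→High, R3→Low; Novax's induced payoffs 10, 8, 7, 11; outcome (Low, R3), payoffs (4, 11).
Novax gets 11 moving first and 14 moving second, so Novax prefers to move second.

second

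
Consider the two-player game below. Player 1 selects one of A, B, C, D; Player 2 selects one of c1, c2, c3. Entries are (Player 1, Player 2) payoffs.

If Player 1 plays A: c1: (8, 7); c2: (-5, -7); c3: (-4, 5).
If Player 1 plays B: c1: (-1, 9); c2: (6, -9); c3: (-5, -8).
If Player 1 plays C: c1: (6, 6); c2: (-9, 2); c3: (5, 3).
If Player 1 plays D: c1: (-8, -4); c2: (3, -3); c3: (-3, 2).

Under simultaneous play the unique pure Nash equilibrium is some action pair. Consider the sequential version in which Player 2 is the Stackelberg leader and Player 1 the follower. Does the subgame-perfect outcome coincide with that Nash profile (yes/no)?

yes

Player 1 best-responds to each possible Player 2 move:
- c1 → Player 1 plays A (best of 8, -1, 6, -8); Player 2 gets 7.
- c2 → Player 1 plays B (best of -5, 6, -9, 3); Player 2 gets -9.
- c3 → Player 1 plays C (best of -4, -5, 5, -3); Player 2 gets 3.
Among 7, -9, 3, the best is 7 at c1. Subgame-perfect outcome: (A, c1) with payoffs (8, 7).
Under simultaneous play:
Player 1's best replies: c1→A; c2→B; c3→C.
Player 2's best replies: A→c1; B→c1; C→c1; D→c3.
Only (A, c1) has each player best-responding; Nash payoffs (8, 7).
Sequential outcome (A, c1) coincides with the Nash profile (A, c1).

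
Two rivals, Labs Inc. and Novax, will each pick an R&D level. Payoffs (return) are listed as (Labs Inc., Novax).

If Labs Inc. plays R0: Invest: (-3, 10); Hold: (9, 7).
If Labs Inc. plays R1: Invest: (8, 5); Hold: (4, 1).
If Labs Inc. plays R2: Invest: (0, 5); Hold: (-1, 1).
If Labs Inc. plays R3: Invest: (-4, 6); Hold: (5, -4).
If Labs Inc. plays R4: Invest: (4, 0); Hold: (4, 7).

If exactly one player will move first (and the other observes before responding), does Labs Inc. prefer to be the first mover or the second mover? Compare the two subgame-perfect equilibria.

second

If Labs Inc. leads: Novax's best replies are R0→Invest, R1→Invest, R2→Invest, R3→Invest, R4→Hold; Labs Inc.'s induced payoffs -3, 8, 0, -4, 4; outcome (R1, Invest), payoffs (8, 5).
If Novax leads: Labs Inc.'s best replies are Invest→R1, Hold→R0; Novax's induced payoffs 5, 7; outcome (R0, Hold), payoffs (9, 7).
Labs Inc. gets 8 moving first and 9 moving second, so Labs Inc. prefers to move second.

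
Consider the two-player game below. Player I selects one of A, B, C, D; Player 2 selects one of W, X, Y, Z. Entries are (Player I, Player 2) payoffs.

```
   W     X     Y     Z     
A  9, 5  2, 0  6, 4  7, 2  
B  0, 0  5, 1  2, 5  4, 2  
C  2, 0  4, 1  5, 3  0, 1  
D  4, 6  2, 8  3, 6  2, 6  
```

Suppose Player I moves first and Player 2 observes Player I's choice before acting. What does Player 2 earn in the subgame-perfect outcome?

5

Work backward from Player 2's decision.
- A: BR = W, leader payoff 9.
- B: BR = Y, leader payoff 2.
- C: BR = Y, leader payoff 5.
- D: BR = X, leader payoff 2.
Maximizing over 9, 2, 5, 2, Player I chooses A. Subgame-perfect outcome: (A, W) with payoffs (9, 5).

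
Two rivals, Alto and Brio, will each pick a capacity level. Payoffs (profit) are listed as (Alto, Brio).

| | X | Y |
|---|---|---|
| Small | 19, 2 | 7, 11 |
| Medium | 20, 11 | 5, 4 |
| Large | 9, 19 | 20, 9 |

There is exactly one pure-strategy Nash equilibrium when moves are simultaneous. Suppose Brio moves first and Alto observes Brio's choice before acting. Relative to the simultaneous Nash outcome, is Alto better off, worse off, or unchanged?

unchanged

Solve by backward induction (Brio leads).
- X: Alto compares 19, 20, 9 and picks Medium; Brio would get 11.
- Y: Alto compares 7, 5, 20 and picks Large; Brio would get 9.
Among 11, 9, the best is 11 at X. Subgame-perfect outcome: (Medium, X) with payoffs (20, 11).
Under simultaneous play:
Alto's best replies: X→Medium; Y→Large.
Brio's best replies: Small→Y; Medium→X; Large→X.
Only (Medium, X) has each player best-responding; Nash payoffs (20, 11).
Alto earns 20 sequentially versus 20 at the Nash outcome: unchanged.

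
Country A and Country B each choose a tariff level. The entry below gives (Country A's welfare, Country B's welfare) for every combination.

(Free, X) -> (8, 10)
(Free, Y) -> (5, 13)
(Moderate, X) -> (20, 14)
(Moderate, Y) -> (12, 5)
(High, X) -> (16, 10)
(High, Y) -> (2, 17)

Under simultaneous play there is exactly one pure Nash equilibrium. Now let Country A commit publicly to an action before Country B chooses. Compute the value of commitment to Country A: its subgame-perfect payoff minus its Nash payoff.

Country B best-responds to each possible Country A move:
- Free: BR = Y, leader payoff 5.
- Moderate: BR = X, leader payoff 20.
- High: BR = Y, leader payoff 2.
Country A's induced payoffs are 5, 20, 2, so Country A commits to Moderate. Subgame-perfect outcome: (Moderate, X) with payoffs (20, 14).
Under simultaneous play:
Country A's best replies: X→Moderate; Y→Moderate.
Country B's best replies: Free→Y; Moderate→X; High→Y.
Only (Moderate, X) has each player best-responding; Nash payoffs (20, 14).
Country A's commitment gain: 20 − 20 = 0.

0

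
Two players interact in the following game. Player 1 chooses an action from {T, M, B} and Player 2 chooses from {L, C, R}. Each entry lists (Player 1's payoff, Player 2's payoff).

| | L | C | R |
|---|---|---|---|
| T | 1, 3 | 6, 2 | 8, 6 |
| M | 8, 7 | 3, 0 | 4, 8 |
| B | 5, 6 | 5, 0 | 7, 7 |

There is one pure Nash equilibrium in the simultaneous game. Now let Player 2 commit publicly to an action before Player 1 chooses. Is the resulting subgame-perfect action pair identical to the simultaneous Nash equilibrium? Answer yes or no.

no

Work backward from Player 1's decision.
- L: BR = M, leader payoff 7.
- C: BR = T, leader payoff 2.
- R: BR = T, leader payoff 6.
Maximizing over 7, 2, 6, Player 2 chooses L. Subgame-perfect outcome: (M, L) with payoffs (8, 7).
For the simultaneous game, intersect best replies.
Player 1's best replies: L→M; C→T; R→T.
Player 2's best replies: T→R; M→R; B→R.
Only (T, R) has each player best-responding; Nash payoffs (8, 6).
Sequential outcome (M, L) differs from the Nash profile (T, R).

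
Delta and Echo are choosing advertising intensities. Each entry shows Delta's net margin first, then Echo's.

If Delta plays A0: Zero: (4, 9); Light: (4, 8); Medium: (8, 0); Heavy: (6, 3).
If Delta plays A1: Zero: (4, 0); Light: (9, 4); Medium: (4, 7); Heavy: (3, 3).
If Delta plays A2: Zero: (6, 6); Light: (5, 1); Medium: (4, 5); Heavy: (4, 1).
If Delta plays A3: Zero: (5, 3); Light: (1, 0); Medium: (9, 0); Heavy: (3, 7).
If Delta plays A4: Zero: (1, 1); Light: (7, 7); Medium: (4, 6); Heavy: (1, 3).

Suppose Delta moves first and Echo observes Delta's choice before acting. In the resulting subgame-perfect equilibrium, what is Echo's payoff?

7

Work backward from Echo's decision.
- A0 → Echo plays Zero (best of 9, 8, 0, 3); Delta gets 4.
- A1 → Echo plays Medium (best of 0, 4, 7, 3); Delta gets 4.
- A2 → Echo plays Zero (best of 6, 1, 5, 1); Delta gets 6.
- A3 → Echo plays Heavy (best of 3, 0, 0, 7); Delta gets 3.
- A4 → Echo plays Light (best of 1, 7, 6, 3); Delta gets 7.
Delta's induced payoffs are 4, 4, 6, 3, 7, so Delta commits to A4. Subgame-perfect outcome: (A4, Light) with payoffs (7, 7).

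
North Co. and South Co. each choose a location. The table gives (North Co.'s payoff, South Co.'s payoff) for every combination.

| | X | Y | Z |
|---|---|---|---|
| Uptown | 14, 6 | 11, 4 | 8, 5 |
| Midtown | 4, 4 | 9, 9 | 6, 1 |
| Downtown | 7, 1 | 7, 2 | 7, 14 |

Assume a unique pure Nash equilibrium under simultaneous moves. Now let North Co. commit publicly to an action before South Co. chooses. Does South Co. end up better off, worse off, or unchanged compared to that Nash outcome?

unchanged

South Co. best-responds to each possible North Co. move:
- Uptown → South Co. plays X (best of 6, 4, 5); North Co. gets 14.
- Midtown → South Co. plays Y (best of 4, 9, 1); North Co. gets 9.
- Downtown → South Co. plays Z (best of 1, 2, 14); North Co. gets 7.
North Co.'s induced payoffs are 14, 9, 7, so North Co. commits to Uptown. Subgame-perfect outcome: (Uptown, X) with payoffs (14, 6).
Now find the simultaneous Nash equilibrium.
North Co.'s best replies: X→Uptown; Y→Uptown; Z→Uptown.
South Co.'s best replies: Uptown→X; Midtown→Y; Downtown→Z.
The unique mutual best reply is (Uptown, X), giving (14, 6).
South Co. earns 6 sequentially versus 6 at the Nash outcome: unchanged.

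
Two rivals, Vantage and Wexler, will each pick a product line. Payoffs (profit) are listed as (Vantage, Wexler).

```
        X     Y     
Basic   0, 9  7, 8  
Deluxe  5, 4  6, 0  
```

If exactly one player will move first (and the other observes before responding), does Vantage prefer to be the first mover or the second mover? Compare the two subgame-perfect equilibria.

second

If Vantage leads: Wexler's best replies are Basic→X, Deluxe→X; Vantage's induced payoffs 0, 5; outcome (Deluxe, X), payoffs (5, 4).
If Wexler leads: Vantage's best replies are X→Deluxe, Y→Basic; Wexler's induced payoffs 4, 8; outcome (Basic, Y), payoffs (7, 8).
Vantage gets 5 moving first and 7 moving second, so Vantage prefers to move second.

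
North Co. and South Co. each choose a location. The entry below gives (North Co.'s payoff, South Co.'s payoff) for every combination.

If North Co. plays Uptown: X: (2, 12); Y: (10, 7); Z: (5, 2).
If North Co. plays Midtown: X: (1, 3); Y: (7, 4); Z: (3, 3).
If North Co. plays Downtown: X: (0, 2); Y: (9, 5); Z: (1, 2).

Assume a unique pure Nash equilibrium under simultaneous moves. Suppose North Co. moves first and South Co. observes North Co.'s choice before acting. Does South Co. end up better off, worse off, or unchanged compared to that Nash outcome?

worse off

Work backward from South Co.'s decision.
- Uptown: BR = X, leader payoff 2.
- Midtown: BR = Y, leader payoff 7.
- Downtown: BR = Y, leader payoff 9.
Among 2, 7, 9, the best is 9 at Downtown. Subgame-perfect outcome: (Downtown, Y) with payoffs (9, 5).
Now find the simultaneous Nash equilibrium.
North Co.'s best replies: X→Uptown; Y→Uptown; Z→Uptown.
South Co.'s best replies: Uptown→X; Midtown→Y; Downtown→Y.
Only (Uptown, X) has each player best-responding; Nash payoffs (2, 12).
South Co. earns 5 sequentially versus 12 at the Nash outcome: worse off.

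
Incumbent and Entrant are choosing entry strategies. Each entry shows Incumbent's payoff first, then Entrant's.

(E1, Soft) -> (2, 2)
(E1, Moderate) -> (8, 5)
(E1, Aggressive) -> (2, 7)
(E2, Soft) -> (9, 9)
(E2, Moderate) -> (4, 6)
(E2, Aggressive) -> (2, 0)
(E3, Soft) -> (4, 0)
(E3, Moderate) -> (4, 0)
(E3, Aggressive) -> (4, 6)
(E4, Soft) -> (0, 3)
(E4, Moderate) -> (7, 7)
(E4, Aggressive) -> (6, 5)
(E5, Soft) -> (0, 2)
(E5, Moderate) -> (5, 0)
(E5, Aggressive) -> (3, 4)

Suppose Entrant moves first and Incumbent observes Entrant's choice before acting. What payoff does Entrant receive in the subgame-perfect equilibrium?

Backward induction with Entrant moving first.
- Soft → Incumbent plays E2 (best of 2, 9, 4, 0, 0); Entrant gets 9.
- Moderate → Incumbent plays E1 (best of 8, 4, 4, 7, 5); Entrant gets 5.
- Aggressive → Incumbent plays E4 (best of 2, 2, 4, 6, 3); Entrant gets 5.
Among 9, 5, 5, the best is 9 at Soft. Subgame-perfect outcome: (E2, Soft) with payoffs (9, 9).

9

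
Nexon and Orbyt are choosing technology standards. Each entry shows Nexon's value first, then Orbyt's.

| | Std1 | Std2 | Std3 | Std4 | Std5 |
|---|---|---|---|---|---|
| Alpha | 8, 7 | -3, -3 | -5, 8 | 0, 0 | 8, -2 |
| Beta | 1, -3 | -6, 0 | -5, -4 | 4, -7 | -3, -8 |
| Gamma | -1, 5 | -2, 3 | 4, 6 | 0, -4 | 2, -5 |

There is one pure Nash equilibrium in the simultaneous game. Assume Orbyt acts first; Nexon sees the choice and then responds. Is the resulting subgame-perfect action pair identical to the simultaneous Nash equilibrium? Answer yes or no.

Work backward from Nexon's decision.
- Std1: Nexon compares 8, 1, -1 and picks Alpha; Orbyt would get 7.
- Std2: Nexon compares -3, -6, -2 and picks Gamma; Orbyt would get 3.
- Std3: Nexon compares -5, -5, 4 and picks Gamma; Orbyt would get 6.
- Std4: Nexon compares 0, 4, 0 and picks Beta; Orbyt would get -7.
- Std5: Nexon compares 8, -3, 2 and picks Alpha; Orbyt would get -2.
Maximizing over 7, 3, 6, -7, -2, Orbyt chooses Std1. Subgame-perfect outcome: (Alpha, Std1) with payoffs (8, 7).
Under simultaneous play:
Nexon's best replies: Std1→Alpha; Std2→Gamma; Std3→Gamma; Std4→Beta; Std5→Alpha.
Orbyt's best replies: Alpha→Std3; Beta→Std2; Gamma→Std3.
Only (Gamma, Std3) has each player best-responding; Nash payoffs (4, 6).
Sequential outcome (Alpha, Std1) differs from the Nash profile (Gamma, Std3).

no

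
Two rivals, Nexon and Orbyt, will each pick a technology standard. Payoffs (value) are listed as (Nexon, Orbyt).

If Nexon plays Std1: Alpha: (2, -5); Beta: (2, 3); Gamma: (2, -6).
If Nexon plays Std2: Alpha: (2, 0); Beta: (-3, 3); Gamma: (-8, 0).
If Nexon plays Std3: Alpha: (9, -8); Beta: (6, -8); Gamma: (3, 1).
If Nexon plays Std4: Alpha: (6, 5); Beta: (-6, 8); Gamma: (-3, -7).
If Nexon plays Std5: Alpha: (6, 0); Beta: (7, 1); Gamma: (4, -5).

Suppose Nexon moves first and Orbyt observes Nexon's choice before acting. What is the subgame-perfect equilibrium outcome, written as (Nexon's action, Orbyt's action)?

Solve by backward induction (Nexon leads).
- Std1: BR = Beta, leader payoff 2.
- Std2: BR = Beta, leader payoff -3.
- Std3: BR = Gamma, leader payoff 3.
- Std4: BR = Beta, leader payoff -6.
- Std5: BR = Beta, leader payoff 7.
Among 2, -3, 3, -6, 7, the best is 7 at Std5. Subgame-perfect outcome: (Std5, Beta) with payoffs (7, 1).

(Std5, Beta)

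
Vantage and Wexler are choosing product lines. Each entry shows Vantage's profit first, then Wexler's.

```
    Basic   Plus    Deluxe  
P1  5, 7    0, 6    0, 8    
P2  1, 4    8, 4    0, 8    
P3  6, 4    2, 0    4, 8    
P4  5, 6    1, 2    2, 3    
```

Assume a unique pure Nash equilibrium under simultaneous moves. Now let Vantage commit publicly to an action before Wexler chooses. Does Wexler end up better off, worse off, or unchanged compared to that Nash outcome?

worse off

Wexler best-responds to each possible Vantage move:
- P1: BR = Deluxe, leader payoff 0.
- P2: BR = Deluxe, leader payoff 0.
- P3: BR = Deluxe, leader payoff 4.
- P4: BR = Basic, leader payoff 5.
Vantage's induced payoffs are 0, 0, 4, 5, so Vantage commits to P4. Subgame-perfect outcome: (P4, Basic) with payoffs (5, 6).
For the simultaneous game, intersect best replies.
Vantage's best replies: Basic→P3; Plus→P2; Deluxe→P3.
Wexler's best replies: P1→Deluxe; P2→Deluxe; P3→Deluxe; P4→Basic.
The unique mutual best reply is (P3, Deluxe), giving (4, 8).
Wexler earns 6 sequentially versus 8 at the Nash outcome: worse off.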